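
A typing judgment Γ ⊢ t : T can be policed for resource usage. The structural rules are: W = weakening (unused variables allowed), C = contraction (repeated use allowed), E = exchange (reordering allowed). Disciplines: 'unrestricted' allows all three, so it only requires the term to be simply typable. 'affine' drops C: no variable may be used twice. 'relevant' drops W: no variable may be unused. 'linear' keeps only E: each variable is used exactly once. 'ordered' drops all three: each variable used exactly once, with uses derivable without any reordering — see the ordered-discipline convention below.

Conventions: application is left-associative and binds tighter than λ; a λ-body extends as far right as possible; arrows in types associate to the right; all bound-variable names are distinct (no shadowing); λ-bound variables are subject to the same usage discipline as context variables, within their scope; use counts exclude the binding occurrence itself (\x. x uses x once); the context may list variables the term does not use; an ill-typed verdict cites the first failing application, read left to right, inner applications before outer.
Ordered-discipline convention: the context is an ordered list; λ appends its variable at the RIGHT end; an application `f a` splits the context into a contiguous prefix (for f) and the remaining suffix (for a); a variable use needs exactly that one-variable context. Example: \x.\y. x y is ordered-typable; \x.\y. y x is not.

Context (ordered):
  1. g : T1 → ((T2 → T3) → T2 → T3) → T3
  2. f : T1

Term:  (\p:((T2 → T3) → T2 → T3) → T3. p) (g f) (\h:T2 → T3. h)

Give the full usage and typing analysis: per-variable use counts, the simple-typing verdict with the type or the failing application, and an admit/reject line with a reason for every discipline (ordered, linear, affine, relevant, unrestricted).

use counts: g ×1, f ×1, p (bound) ×1, h (bound) ×1
uses in reading order: p, g, f, h
typing: well-typed at T3
ordered: ✓ — one use each (g, f, p, h); ordered split holds
linear: ✓ — g, f, p, h: one use apiece
affine: ✓ — g, f, p, h: no repeats, contraction unneeded
relevant: ✓ — g, f, p, h: all used, weakening unneeded
unrestricted: ✓ — typability at T3 is all that's needed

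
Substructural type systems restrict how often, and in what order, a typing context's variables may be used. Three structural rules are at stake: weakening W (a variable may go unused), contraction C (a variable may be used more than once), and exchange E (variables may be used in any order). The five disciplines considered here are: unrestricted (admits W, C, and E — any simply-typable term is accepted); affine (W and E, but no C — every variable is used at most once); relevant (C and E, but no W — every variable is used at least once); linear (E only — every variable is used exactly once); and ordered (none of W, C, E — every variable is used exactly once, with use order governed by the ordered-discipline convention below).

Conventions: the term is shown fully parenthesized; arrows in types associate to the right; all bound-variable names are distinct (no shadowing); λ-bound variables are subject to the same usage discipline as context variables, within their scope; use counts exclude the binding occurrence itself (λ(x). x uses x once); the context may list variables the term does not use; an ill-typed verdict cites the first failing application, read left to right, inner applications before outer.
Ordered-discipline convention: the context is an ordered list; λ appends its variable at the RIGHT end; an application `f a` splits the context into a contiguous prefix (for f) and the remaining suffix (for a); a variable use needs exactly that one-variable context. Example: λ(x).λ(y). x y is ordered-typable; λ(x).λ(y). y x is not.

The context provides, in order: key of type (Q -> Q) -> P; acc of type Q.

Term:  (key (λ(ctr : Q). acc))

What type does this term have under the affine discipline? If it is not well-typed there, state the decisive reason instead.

term : P
variable uses: key=1, acc=1, ctr (bound)=0
use order (left to right): key, acc
typing: well-typed at P
all disciplines: ordered ✗; linear ✗; affine ✓; relevant ✗; unrestricted ✓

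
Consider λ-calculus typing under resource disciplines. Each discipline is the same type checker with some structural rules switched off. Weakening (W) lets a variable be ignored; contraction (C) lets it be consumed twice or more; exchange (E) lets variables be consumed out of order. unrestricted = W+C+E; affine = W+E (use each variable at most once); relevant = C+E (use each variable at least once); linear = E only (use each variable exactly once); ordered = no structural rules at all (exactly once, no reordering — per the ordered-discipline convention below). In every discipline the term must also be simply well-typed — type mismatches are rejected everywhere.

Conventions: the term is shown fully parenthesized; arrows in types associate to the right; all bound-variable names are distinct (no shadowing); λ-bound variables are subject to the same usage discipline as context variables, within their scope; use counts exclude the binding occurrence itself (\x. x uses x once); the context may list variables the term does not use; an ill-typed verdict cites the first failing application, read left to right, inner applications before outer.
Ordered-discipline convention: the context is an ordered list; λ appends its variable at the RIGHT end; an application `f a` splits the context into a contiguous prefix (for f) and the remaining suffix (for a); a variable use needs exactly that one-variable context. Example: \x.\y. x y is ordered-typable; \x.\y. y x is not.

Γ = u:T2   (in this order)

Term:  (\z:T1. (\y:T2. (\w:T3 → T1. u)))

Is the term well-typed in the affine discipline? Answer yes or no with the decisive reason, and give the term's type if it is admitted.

yes — u, z, y, w: no repeats, contraction unneeded; term : T1 → T2 → (T3 → T1) → T2
usage: u: 1×, z [bound]: 0×, y [bound]: 0×, w [bound]: 0×
uses in reading order: u
typing: the term checks, with type T1 → T2 → (T3 → T1) → T2
per-discipline verdicts: ordered ✗ | linear ✗ | affine ✓ | relevant ✗ | unrestricted ✓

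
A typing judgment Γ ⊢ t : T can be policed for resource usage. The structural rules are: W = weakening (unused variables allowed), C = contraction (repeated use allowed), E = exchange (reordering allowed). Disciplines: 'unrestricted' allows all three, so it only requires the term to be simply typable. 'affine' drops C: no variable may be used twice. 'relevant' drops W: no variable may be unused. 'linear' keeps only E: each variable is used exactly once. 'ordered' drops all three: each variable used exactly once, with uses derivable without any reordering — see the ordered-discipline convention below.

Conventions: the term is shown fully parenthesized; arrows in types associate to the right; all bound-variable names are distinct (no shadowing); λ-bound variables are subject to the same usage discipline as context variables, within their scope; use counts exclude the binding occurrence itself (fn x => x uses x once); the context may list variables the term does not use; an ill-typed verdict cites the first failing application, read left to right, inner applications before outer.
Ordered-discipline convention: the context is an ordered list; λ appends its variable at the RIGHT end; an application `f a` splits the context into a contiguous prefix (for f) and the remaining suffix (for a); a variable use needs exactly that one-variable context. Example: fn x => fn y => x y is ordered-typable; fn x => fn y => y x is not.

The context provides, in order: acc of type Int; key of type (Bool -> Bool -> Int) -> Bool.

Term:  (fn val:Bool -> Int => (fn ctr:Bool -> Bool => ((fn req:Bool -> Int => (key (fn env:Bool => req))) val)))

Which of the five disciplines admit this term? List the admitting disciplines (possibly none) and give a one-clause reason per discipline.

admitted in: affine, unrestricted
use counts: acc: 0, key: 1, val (λ-bound): 1, ctr (λ-bound): 0, req (λ-bound): 1, env (λ-bound): 0
uses in reading order: key, req, val
typing: well-typed at (Bool -> Int) -> (Bool -> Bool) -> Bool
ordered: ✗ — unused: acc, ctr, env — weakening required
linear: ✗ — unused: acc, ctr, env — weakening required
affine: ✓ — at most one use each (acc, key, val, ctr, req, env)
relevant: ✗ — unused: acc, ctr, env — weakening required
unrestricted: ✓ — well-typed at (Bool -> Int) -> (Bool -> Bool) -> Bool; no restrictions here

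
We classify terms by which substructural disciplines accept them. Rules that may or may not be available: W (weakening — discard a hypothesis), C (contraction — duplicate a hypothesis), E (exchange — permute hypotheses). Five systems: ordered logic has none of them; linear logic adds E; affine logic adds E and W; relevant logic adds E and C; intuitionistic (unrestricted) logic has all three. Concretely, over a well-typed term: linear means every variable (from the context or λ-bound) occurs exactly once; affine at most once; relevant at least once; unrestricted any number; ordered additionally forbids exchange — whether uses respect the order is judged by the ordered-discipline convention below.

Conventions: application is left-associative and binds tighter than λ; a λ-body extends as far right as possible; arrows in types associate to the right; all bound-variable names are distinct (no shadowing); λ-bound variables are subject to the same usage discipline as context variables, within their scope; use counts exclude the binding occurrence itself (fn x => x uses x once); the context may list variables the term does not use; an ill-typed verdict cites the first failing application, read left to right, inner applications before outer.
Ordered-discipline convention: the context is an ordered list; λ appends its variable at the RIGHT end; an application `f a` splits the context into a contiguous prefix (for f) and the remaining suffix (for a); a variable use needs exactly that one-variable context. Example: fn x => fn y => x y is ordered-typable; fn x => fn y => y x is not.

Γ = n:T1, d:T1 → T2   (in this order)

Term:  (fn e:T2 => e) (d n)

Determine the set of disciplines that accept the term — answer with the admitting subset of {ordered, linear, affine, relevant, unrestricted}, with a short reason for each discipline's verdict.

admitted in: linear, affine, relevant, unrestricted
use counts: n ×1; d ×1; e [bound] ×1
use order (left to right): e, d, n
typing: well-typed — term : T2
ordered: ✗, needs exchange: uses follow e, d, n
linear: ✓, single use per variable (n, d, e)
affine: ✓, none of n, d, e used more than once
relevant: ✓, none of n, d, e goes unused
unrestricted: ✓, typability at T2 is all that's needed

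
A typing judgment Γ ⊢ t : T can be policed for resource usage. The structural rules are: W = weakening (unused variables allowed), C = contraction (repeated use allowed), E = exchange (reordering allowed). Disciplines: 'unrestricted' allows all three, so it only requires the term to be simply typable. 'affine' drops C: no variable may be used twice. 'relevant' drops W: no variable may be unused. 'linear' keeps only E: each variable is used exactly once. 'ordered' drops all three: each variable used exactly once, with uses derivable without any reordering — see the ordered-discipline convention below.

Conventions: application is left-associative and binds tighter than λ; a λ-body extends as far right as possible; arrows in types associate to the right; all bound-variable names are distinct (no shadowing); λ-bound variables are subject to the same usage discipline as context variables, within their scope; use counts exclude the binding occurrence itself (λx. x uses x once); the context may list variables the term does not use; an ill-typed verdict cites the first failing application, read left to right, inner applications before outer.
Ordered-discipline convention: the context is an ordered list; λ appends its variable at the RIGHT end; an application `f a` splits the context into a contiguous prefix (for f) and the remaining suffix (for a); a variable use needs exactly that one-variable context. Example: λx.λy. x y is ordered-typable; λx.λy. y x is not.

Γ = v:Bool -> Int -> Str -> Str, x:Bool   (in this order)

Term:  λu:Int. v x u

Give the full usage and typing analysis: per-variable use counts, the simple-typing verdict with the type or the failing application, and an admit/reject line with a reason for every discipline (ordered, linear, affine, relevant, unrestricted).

use counts: v: 1×; x: 1×; u [bound]: 1×
order of uses: v, x, u
typing: well-typed at Int -> Str -> Str
ordered: ✓, v, x, u: once each, no exchange needed
linear: ✓, single use per variable (v, x, u)
affine: ✓, none of v, x, u used more than once
relevant: ✓, v, x, u: all used, weakening unneeded
unrestricted: ✓, well-typed at Int -> Str -> Str; no restrictions here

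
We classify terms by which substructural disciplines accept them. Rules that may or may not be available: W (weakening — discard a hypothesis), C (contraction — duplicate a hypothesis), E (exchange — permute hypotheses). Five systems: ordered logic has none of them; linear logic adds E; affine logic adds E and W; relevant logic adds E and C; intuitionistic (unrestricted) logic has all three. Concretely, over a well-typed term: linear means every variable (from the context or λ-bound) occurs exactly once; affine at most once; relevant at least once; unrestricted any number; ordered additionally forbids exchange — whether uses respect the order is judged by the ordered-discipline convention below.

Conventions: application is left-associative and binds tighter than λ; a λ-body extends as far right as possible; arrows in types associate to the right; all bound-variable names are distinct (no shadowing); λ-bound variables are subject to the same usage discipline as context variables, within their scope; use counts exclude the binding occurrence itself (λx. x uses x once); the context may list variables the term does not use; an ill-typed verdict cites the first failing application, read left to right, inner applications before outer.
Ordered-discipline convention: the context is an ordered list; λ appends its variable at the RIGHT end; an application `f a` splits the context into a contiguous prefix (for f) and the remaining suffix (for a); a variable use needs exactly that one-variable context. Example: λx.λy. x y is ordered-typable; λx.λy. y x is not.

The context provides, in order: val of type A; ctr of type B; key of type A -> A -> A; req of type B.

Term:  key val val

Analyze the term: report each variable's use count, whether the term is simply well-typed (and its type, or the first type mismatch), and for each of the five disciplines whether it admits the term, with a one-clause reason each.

variable uses: val=2, ctr=0, key=1, req=0
left-to-right use order: key, val, val
typing: ✓ — A
ordered: ✗, needs contraction — val ×2; ctr, req never used (weakening)
linear: ✗, needs contraction — val ×2; ctr, req never used (weakening)
affine: ✗, needs contraction — val ×2
relevant: ✗, ctr, req never used (weakening)
unrestricted: ✓, well-typed at A; no restrictions here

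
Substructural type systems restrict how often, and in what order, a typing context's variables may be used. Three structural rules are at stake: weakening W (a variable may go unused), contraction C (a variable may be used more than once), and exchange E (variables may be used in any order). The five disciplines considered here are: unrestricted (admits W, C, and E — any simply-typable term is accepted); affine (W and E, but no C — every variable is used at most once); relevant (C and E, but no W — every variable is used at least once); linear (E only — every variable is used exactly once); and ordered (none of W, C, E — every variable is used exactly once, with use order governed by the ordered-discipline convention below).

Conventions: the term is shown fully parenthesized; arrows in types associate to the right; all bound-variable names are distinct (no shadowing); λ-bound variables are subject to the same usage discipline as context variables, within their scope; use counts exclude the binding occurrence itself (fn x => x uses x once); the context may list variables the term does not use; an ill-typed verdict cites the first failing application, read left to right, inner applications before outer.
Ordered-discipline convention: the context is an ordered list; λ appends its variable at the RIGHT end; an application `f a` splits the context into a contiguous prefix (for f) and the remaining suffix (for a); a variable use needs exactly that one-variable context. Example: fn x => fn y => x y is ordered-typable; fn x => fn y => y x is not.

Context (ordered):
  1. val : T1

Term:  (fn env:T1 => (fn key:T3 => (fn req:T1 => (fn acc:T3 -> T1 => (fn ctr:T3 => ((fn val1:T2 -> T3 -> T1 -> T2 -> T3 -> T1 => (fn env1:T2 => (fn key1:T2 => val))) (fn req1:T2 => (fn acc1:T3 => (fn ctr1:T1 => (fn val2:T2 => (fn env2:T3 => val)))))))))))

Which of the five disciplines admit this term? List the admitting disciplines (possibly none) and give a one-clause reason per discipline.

admitting disciplines: unrestricted
use counts: val: 2×; env [bound]: 0×; key [bound]: 0×; req [bound]: 0×; acc [bound]: 0×; ctr [bound]: 0×; val1 [bound]: 0×; env1 [bound]: 0×; key1 [bound]: 0×; req1 [bound]: 0×; acc1 [bound]: 0×; ctr1 [bound]: 0×; val2 [bound]: 0×; env2 [bound]: 0×
left-to-right use order: val, val
typing: well-typed at T1 -> T3 -> T1 -> (T3 -> T1) -> T3 -> T2 -> T2 -> T1
ordered: ✗ — uses contraction: val ×2; env, key, req, acc, ctr, val1, env1, key1, req1, acc1, ctr1, val2, env2 never used (weakening)
linear: ✗ — uses contraction: val ×2; env, key, req, acc, ctr, val1, env1, key1, req1, acc1, ctr1, val2, env2 never used (weakening)
affine: ✗ — uses contraction: val ×2
relevant: ✗ — env, key, req, acc, ctr, val1, env1, key1, req1, acc1, ctr1, val2, env2 never used (weakening)
unrestricted: ✓ — well-typed at T1 -> T3 -> T1 -> (T3 -> T1) -> T3 -> T2 -> T2 -> T1; no restrictions here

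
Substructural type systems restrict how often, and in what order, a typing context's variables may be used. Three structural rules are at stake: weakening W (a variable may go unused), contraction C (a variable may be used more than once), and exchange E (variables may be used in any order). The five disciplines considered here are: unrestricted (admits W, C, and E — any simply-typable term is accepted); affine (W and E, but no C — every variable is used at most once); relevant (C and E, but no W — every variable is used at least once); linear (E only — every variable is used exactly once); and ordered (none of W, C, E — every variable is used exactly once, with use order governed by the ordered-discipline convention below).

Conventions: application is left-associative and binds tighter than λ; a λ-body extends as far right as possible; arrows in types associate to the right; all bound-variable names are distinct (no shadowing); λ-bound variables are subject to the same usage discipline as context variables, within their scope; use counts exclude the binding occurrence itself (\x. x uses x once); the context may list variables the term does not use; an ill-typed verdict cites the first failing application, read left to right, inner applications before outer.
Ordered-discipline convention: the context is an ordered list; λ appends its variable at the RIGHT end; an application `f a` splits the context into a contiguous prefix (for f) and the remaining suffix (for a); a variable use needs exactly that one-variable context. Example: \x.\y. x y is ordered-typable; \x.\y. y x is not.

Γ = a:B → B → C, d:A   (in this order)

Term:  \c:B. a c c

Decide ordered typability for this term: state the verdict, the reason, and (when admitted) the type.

no — c ×2 used more than once (contraction); needs weakening: d unused
variable uses: a ×1, d ×0, c (bound) ×2
order of uses: a, c, c
typing: well-typed at B → C
summary: ordered ✗, linear ✗, affine ✗, relevant ✗, unrestricted ✓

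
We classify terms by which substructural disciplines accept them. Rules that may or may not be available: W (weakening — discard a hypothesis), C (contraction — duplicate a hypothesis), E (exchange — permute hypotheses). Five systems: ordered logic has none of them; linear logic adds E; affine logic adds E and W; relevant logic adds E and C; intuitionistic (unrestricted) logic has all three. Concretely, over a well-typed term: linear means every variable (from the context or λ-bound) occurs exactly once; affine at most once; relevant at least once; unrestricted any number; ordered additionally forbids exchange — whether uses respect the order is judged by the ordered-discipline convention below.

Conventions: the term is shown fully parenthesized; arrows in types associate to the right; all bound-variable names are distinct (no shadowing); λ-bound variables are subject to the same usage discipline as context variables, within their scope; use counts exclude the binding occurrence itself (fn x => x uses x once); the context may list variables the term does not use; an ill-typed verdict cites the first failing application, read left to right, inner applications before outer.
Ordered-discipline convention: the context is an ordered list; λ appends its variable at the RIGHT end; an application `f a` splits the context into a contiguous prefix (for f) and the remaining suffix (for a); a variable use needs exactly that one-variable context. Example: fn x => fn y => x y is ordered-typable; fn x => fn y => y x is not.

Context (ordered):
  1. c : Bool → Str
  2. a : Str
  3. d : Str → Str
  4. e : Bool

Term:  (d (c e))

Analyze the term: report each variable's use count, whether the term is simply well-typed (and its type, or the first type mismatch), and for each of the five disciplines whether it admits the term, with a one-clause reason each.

variable uses: c: 1; a: 0; d: 1; e: 1
use order (left to right): d, c, e
typing: ✓ — Str
ordered: ✗ — unused: a — weakening required
linear: ✗ — unused: a — weakening required
affine: ✓ — no duplicate uses among c, a, d, e
relevant: ✗ — unused: a — weakening required
unrestricted: ✓ — typability at Str is all that's needed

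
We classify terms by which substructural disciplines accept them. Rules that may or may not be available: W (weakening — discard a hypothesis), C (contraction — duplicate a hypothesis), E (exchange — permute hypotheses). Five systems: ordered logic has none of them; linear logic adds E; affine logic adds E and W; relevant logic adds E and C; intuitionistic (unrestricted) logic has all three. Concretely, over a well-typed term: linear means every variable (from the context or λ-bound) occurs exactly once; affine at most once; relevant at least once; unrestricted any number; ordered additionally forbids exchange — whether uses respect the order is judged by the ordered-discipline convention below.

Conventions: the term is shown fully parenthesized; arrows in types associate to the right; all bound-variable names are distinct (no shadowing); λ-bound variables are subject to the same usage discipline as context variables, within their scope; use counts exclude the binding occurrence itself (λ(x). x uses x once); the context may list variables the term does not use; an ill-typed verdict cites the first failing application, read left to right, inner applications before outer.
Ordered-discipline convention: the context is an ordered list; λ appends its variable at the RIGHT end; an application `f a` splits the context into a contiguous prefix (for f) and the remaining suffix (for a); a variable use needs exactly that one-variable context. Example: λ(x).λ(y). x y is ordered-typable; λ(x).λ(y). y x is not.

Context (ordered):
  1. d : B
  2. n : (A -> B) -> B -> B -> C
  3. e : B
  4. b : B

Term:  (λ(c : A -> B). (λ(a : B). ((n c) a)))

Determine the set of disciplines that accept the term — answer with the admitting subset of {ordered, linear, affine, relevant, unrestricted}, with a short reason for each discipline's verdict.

accepted by: affine, unrestricted
use counts: d ×0, n ×1, e ×0, b ×0, c (bound) ×1, a (bound) ×1
use order (left to right): n, c, a
typing: well-typed — term : (A -> B) -> B -> B -> C
ordered: ✗, needs weakening: d, e, b unused
linear: ✗, needs weakening: d, e, b unused
affine: ✓, no duplicate uses among d, n, e, b, c, a
relevant: ✗, needs weakening: d, e, b unused
unrestricted: ✓, simply typable at (A -> B) -> B -> B -> C; W, C, E all held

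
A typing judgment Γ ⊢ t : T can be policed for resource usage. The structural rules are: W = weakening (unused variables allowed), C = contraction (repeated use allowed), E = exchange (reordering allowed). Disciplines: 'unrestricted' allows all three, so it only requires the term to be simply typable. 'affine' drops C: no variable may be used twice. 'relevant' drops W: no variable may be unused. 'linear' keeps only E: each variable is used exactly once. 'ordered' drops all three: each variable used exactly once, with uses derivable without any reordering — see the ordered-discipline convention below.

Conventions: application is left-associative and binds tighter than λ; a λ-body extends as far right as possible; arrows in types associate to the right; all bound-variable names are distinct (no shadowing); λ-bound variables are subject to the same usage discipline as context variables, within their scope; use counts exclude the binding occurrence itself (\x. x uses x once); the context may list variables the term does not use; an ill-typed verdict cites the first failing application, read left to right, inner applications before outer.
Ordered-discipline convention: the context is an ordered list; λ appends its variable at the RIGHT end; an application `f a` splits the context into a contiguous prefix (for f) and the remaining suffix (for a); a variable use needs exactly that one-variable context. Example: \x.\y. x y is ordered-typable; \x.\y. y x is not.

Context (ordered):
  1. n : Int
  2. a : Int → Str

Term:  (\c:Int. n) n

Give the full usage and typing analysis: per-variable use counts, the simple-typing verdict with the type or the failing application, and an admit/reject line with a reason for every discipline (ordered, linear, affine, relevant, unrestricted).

counts: n: 2, a: 0, c (λ-bound): 0
left-to-right use order: n, n
typing: well-typed at Int
ordered ✗ (repeated use of n ×2; unused: a, c — weakening required)
linear ✗ (repeated use of n ×2; unused: a, c — weakening required)
affine ✗ (repeated use of n ×2)
relevant ✗ (unused: a, c — weakening required)
unrestricted ✓ (simply typable at Int; W, C, E all held)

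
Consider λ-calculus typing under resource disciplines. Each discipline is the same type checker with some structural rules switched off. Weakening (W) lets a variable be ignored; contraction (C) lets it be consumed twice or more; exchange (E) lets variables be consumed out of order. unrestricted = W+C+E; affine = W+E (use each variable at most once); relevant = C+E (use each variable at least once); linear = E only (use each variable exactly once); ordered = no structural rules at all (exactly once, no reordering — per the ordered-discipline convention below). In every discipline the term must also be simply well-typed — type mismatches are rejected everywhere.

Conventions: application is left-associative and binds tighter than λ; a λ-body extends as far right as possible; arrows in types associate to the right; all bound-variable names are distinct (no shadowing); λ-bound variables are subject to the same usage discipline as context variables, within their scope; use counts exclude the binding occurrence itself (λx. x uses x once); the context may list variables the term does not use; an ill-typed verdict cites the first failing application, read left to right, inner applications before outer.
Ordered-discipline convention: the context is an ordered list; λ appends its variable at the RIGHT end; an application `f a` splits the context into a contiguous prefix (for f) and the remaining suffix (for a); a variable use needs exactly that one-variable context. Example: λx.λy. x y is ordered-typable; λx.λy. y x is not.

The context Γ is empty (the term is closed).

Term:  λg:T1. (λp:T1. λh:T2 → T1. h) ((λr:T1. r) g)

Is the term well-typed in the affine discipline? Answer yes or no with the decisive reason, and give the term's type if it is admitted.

yes — none of g, p, h, r used more than once; term : T1 → (T2 → T1) → T2 → T1
variable uses: g (bound) ×1, p (bound) ×0, h (bound) ×1, r (bound) ×1
order of uses: h, r, g
typing: the term checks, with type T1 → (T2 → T1) → T2 → T1
across the five disciplines: ordered ✗, linear ✗, affine ✓, relevant ✗, unrestricted ✓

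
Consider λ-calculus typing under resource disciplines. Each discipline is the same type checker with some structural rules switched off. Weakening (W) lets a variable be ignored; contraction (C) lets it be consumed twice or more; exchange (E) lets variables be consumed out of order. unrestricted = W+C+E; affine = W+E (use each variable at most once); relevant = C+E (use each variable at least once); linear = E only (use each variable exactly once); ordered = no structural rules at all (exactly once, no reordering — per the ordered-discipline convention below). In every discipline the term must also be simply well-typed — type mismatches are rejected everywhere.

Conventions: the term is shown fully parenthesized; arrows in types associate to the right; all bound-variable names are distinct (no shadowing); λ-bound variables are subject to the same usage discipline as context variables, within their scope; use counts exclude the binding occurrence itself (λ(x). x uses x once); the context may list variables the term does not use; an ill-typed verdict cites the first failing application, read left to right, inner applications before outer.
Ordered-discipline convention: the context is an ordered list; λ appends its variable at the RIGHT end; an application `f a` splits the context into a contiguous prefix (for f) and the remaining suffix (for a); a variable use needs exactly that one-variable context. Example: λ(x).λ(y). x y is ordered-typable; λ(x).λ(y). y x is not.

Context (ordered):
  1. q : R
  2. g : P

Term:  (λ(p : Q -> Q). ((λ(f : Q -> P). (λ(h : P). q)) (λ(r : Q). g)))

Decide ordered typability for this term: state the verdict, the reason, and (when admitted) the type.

no — p, f, h, r left unused
counts: q=1; g=1; p (bound)=0; f (bound)=0; h (bound)=0; r (bound)=0
left-to-right use order: q, g
typing: the term checks, with type (Q -> Q) -> P -> R
summary: ordered ✗ | linear ✗ | affine ✓ | relevant ✗ | unrestricted ✓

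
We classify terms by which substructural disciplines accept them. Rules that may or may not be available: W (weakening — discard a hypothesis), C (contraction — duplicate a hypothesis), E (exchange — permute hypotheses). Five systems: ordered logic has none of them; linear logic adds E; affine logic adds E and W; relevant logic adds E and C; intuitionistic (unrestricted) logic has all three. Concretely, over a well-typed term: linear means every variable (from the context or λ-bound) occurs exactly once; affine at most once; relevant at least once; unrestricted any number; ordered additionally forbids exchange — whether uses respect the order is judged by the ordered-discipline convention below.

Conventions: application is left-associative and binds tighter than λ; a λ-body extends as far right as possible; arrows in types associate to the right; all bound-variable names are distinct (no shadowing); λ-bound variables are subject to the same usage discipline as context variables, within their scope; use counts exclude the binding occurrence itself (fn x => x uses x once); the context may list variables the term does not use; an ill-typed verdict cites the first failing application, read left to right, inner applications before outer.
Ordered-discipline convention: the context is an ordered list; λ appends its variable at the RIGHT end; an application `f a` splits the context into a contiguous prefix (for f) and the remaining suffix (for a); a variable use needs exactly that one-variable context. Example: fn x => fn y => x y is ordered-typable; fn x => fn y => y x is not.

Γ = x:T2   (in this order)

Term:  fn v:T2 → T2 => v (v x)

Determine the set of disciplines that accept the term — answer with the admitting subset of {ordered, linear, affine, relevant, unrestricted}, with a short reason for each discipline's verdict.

accepted by: relevant, unrestricted
variable uses: x: 1×, v [bound]: 2×
order of uses: v, v, x
typing: well-typed — term : (T2 → T2) → T2
ordered: ✗ — uses contraction: v ×2
linear: ✗ — uses contraction: v ×2
affine: ✗ — uses contraction: v ×2
relevant: ✓ — at least one use each (x, v)
unrestricted: ✓ — well-typed at (T2 → T2) → T2; no restrictions here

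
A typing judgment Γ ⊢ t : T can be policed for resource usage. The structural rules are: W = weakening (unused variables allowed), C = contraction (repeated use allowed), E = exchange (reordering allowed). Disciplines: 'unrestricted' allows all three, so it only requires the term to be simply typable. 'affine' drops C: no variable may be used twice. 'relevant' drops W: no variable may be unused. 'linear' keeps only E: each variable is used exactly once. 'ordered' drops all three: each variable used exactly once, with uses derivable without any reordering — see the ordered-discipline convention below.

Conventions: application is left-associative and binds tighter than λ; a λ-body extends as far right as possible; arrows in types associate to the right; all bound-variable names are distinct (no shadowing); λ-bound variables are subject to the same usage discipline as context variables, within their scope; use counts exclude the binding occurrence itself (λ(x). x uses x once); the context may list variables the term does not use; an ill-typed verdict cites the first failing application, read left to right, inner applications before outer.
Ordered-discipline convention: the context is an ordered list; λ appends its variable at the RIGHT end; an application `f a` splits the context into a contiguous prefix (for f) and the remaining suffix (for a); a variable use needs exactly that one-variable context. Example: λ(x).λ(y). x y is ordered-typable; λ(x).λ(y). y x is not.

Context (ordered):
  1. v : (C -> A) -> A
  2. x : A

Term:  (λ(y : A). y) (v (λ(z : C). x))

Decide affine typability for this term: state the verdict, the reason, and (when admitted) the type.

yes — none of v, x, y, z used more than once; term : A
use counts: v: 1×, x: 1×, y [bound]: 1×, z [bound]: 0×
order of uses: y, v, x
typing: well-typed — term : A
summary: ordered ✗ · linear ✗ · affine ✓ · relevant ✗ · unrestricted ✓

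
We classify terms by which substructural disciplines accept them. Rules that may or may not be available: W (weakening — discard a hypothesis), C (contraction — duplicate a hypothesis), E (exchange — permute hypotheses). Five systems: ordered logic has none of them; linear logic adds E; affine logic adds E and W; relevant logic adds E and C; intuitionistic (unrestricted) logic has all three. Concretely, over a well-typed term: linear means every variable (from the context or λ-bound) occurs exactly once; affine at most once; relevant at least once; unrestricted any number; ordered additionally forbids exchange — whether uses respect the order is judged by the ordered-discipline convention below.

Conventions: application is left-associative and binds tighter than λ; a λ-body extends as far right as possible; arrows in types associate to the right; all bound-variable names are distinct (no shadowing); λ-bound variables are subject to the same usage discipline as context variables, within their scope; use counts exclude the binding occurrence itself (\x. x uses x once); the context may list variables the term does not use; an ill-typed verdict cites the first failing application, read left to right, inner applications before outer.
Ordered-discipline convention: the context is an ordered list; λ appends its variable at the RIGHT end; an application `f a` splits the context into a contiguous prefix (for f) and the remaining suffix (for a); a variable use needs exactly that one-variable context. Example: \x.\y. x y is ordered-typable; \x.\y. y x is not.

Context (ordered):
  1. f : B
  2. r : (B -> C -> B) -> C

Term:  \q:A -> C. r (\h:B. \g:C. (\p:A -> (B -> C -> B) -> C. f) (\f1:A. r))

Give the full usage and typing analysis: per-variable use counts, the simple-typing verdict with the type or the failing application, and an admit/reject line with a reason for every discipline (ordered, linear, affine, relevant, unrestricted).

usage: f: 1, r: 2, q (λ-bound): 0, h (λ-bound): 0, g (λ-bound): 0, p (λ-bound): 0, f1 (λ-bound): 0
use order (left to right): r, f, r
typing: well-typed — term : (A -> C) -> C
ordered ✗ (uses contraction: r ×2; q, h, g, p, f1 never used (weakening))
linear ✗ (uses contraction: r ×2; q, h, g, p, f1 never used (weakening))
affine ✗ (uses contraction: r ×2)
relevant ✗ (q, h, g, p, f1 never used (weakening))
unrestricted ✓ (type-checks ((A -> C) -> C) and nothing is barred)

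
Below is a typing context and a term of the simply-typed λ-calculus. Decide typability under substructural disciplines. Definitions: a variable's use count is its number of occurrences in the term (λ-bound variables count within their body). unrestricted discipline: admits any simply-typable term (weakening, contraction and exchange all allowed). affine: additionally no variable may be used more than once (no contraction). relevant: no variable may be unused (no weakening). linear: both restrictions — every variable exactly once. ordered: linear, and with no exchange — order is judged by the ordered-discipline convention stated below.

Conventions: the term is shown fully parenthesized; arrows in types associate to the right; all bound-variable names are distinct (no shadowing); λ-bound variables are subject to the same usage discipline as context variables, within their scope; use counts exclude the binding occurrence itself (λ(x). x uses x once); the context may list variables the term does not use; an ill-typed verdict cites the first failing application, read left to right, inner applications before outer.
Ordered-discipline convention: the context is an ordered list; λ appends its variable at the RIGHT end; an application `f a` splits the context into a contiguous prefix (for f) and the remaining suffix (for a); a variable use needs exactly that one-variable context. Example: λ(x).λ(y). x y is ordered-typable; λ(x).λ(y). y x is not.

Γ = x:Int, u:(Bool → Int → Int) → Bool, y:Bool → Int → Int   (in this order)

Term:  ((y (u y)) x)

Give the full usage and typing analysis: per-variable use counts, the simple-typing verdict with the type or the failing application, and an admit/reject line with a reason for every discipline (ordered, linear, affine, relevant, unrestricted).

variable uses: x: 1×; u: 1×; y: 2×
left-to-right use order: y, u, y, x
typing: ✓ — Int
ordered: ✗, repeated use of y ×2
linear: ✗, repeated use of y ×2
affine: ✗, repeated use of y ×2
relevant: ✓, every one of x, u, y appears
unrestricted: ✓, type-checks (Int) and nothing is barred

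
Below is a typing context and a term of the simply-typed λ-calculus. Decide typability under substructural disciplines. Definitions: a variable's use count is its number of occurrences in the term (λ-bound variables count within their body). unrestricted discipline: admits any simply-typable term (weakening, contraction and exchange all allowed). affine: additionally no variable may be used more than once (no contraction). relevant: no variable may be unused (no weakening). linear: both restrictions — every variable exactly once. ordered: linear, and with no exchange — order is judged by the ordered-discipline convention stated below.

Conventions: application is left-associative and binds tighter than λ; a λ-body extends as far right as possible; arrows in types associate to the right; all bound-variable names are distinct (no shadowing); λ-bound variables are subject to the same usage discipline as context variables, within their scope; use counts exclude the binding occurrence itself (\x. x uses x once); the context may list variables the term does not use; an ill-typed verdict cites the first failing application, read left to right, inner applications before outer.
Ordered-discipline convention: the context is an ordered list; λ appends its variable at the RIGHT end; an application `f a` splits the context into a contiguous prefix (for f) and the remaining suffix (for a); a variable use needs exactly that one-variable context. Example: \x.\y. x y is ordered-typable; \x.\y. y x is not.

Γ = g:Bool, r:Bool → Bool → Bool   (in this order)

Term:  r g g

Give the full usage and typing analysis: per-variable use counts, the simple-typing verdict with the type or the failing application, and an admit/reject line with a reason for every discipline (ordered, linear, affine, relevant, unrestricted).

variable uses: g ×2; r ×1
use order (left to right): r, g, g
typing: the term checks, with type Bool
ordered ✗ (repeated use of g ×2)
linear ✗ (repeated use of g ×2)
affine ✗ (repeated use of g ×2)
relevant ✓ (at least one use each (g, r))
unrestricted ✓ (typability at Bool is all that's needed)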